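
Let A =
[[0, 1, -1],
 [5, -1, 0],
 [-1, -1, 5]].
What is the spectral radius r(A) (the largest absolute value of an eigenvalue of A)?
r(A) ≈ 5.3872

The eigenvalues of A are the roots of its characteristic polynomial. With M = A (coefficients from the trace, the sum of principal 2x2 minors, and det A):
  p(λ) = det(λ I - M) = λ^3 - 4λ^2 - 11λ + 19.
No integer candidate from the rational root theorem (±divisors of 19) is a root, so the roots are irrational. The cubic discriminant is Δ = 17425 > 0, so there are three distinct real roots. p(-3) = -11 and p(-2) = 17 have opposite signs, so a root lies in (-3, -2); Newton's method refines it to λ ≈ -2.6956. p(1) = 5 and p(2) = -11 have opposite signs, so a root lies in (1, 2); Newton's method refines it to λ ≈ 1.3084. p(5) = -11 and p(6) = 25 have opposite signs, so a root lies in (5, 6); Newton's method refines it to λ ≈ 5.3872. Check (Vieta): the three roots sum to 4, matching tr M = 4.
Thus the eigenvalues (to 4 decimals) are -2.6956 (modulus 2.6956); 1.3084 (modulus 1.3084); 5.3872 (modulus 5.3872). The spectral radius is the largest modulus: r(A) ≈ 5.3872. (Cross-check: r(A) ≤ ||A||_2 ≈ 5.5755; equality holds whenever A is normal, though it can also hold for some non-normal A.)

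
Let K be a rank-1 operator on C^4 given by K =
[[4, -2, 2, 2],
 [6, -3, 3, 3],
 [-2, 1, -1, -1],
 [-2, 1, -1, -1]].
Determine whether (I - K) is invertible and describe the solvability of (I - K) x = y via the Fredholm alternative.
(I - K) is invertible (det(I - K) = 2 ≠ 0), so for every y in C^4 the equation (I - K) x = y has a unique solution.

K has rank 1, so it is an outer product K = u v^T: every row of K is a multiple of one row vector. Reading off the entries, u = (-2, -3, 1, 1) and v = (-2, 1, -1, -1) (row i of K equals u_i·v^T). A rank-one matrix u v^T satisfies K u = u (v·u) and kills the (3)-dimensional subspace v^⊥, so its characteristic polynomial is lambda^3 (lambda - v·u) with v·u = tr K = -1. Hence the eigenvalues of I - K are 1 (multiplicity 3) and 1 - (-1) = 2, so det(I - K) = 2. (Direct check: I - K =
[[-3, 2, -2, -2],
 [-6, 4, -3, -3],
 [2, -1, 2, 1],
 [2, -1, 1, 2]]
has determinant 2.) The finite-dimensional Fredholm alternative says: either (I - K) is invertible, or ker(I - K) ≠ {0} and then range(I - K) = ker((I - K)^*)^⊥, with dim ker(I - K) = dim ker((I - K)^*). Since det(I - K) ≠ 0, 1 is not an eigenvalue of K and ker(I - K) = {0}, so we are in the first case: for every y there is a unique x = (I - K)^(-1) y. Explicitly, by the Sherman–Morrison formula, (I - u v^T)^(-1) = I + u v^T/(1 - v·u), i.e. (I - K)^(-1) = I + K/(2).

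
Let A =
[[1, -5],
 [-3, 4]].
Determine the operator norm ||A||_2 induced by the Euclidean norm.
||A||_2 = sqrt((51 + sqrt(2117))/2) ≈ 6.9646 (= sqrt(largest eigenvalue of A^T A))

||A||_2 = sigma_max(A) = sqrt(lambda_max(A^T A)). Form the symmetric matrix M = A^T A =
[[10, -17],
 [-17, 41]].
Its characteristic polynomial (trace, determinant of M give the coefficients) is
  p(λ) = det(λ I - M) = λ^2 - 51λ + 121.
For λ^2 - 51λ + 121 the discriminant is 2117. It is nonnegative but not a perfect square, so the roots are real and irrational: λ = (51 ± sqrt(2117))/2 ≈ 48.5054, 2.4946.
So the eigenvalues of A^T A are ≈ 2.4946, 48.5054 (all ≥ 0, as they must be for A^T A). The largest is λ_max = (51 + sqrt(2117))/2 ≈ 48.5054, hence ||A||_2 = sqrt(λ_max) = sqrt((51 + sqrt(2117))/2) ≈ 6.9646.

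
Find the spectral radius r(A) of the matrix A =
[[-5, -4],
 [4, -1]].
r(A) = sqrt(21) ≈ 4.5826

The eigenvalues of A are the roots of its characteristic polynomial. With M = A (coefficients from the trace and determinant):
  p(λ) = det(λ I - M) = λ^2 + 6λ + 21.
For λ^2 + 6λ + 21 the discriminant is -48. It is negative, so the roots are the complex-conjugate pair λ = -3 ± (sqrt(48)/2) i ≈ -3 ± 3.4641i. For a conjugate pair the product of the roots equals the constant term, so |λ|^2 = 21 and |λ| = sqrt(21) ≈ 4.5826.
Thus the eigenvalues (to 4 decimals) are -3 ± 3.4641i (modulus 4.5826). The spectral radius is the largest modulus: r(A) = sqrt(21) ≈ 4.5826. (Cross-check: r(A) ≤ ||A||_2 ≈ 7; equality holds whenever A is normal, though it can also hold for some non-normal A.)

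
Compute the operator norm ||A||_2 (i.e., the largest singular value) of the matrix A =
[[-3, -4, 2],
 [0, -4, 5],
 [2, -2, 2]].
||A||_2 ≈ 8.2148 (= sqrt(largest eigenvalue of A^T A))

||A||_2 = sigma_max(A) = sqrt(lambda_max(A^T A)). Form the symmetric matrix M = A^T A =
[[13, 8, -2],
 [8, 36, -32],
 [-2, -32, 33]].
Its characteristic polynomial (trace, sum of principal 2x2 minors, determinant of M give the coefficients) is
  p(λ) = det(λ I - M) = λ^3 - 82λ^2 + 993λ - 900.
No integer candidate from the rational root theorem (±divisors of 900) is a root, so the roots are irrational. The cubic discriminant is Δ = 2025913248 > 0, so there are three distinct real roots. p(0) = -900 and p(1) = 12 have opposite signs, so a root lies in (0, 1); Newton's method refines it to λ ≈ 0.9856. p(13) = 348 and p(14) = -326 have opposite signs, so a root lies in (13, 14); Newton's method refines it to λ ≈ 13.5316. p(67) = -1704 and p(68) = 1888 have opposite signs, so a root lies in (67, 68); Newton's method refines it to λ ≈ 67.4828. Check (Vieta): the three roots sum to 82, matching tr M = 82.
So the eigenvalues of A^T A are ≈ 0.9856, 13.5316, 67.4828 (all ≥ 0, as they must be for A^T A). The largest is λ_max ≈ 67.4828, hence ||A||_2 = sqrt(λ_max) ≈ 8.2148.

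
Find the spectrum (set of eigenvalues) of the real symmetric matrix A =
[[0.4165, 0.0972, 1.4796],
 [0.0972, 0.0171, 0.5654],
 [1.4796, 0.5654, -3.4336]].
sigma(A) ≈ {-4, 0, 1}

A is real symmetric, so its spectrum consists of real eigenvalues. Expanding the characteristic polynomial of the displayed matrix gives
  det(λ I - A) = p(λ) = λ^3 + (3)λ^2 + (-4)λ + (0).
Solving p(λ) = 0 yields eigenvalues ≈ -4, 0, 1. (A is shown rounded to 4 decimals, so these recover the underlying integer eigenvalues to within that precision.)
Verification: the trace of A = -3 equals the sum of eigenvalues -3, and det(A) ≈ 0.0000 matches the eigenvalue product 0.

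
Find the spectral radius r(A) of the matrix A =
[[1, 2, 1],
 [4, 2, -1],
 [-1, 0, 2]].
r(A) ≈ 4.3465

The eigenvalues of A are the roots of its characteristic polynomial. With M = A (coefficients from the trace, the sum of principal 2x2 minors, and det A):
  p(λ) = det(λ I - M) = λ^3 - 5λ^2 + λ + 8.
No integer candidate from the rational root theorem (±divisors of 8) is a root, so the roots are irrational. The cubic discriminant is Δ = 1573 > 0, so there are three distinct real roots. p(-2) = -22 and p(-1) = 1 have opposite signs, so a root lies in (-2, -1); Newton's method refines it to λ ≈ -1.0687. p(1) = 5 and p(2) = -2 have opposite signs, so a root lies in (1, 2); Newton's method refines it to λ ≈ 1.7222. p(4) = -4 and p(5) = 13 have opposite signs, so a root lies in (4, 5); Newton's method refines it to λ ≈ 4.3465. Check (Vieta): the three roots sum to 5, matching tr M = 5.
Thus the eigenvalues (to 4 decimals) are -1.0687 (modulus 1.0687); 1.7222 (modulus 1.7222); 4.3465 (modulus 4.3465). The spectral radius is the largest modulus: r(A) ≈ 4.3465. (Cross-check: r(A) ≤ ||A||_2 ≈ 5.014; equality holds whenever A is normal, though it can also hold for some non-normal A.)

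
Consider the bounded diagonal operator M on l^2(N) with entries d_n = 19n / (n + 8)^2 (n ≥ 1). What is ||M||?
||M|| = 19/32 (attained at n = 8)

For M diagonal, ||M|| = sup_n |d_n|. Treat f(x) = 19x / (x + 8)^2 for real x > 0. By the quotient rule, f'(x) = 19(8 - x)/(x + 8)^3, which is positive for x < 8 and negative for x > 8. So f has a unique maximum at x = 8, and since 8 is a positive integer, the supremum over n ≥ 1 is attained at n = 8: d_8 = 19·8/(8 + 8)^2 = 19·8/256 = 19/32. Hence ||M|| = 19/32.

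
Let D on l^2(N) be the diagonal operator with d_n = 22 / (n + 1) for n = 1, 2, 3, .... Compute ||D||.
||D|| = 11 (attained at n = 1)

For D diagonal, ||D|| = sup_n |d_n| = sup_n 22/(n + 1). This is positive and strictly decreasing in n, so the supremum is attained at n = 1: d_1 = 22/(1 + 1) = 11. Hence ||D|| = 11.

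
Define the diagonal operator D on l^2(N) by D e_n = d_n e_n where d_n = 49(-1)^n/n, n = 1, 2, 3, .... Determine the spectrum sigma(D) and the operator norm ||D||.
sigma(D) = {49(-1)^n/n : n ≥ 1} ∪ {0}; ||D|| = 49

A bounded diagonal operator on l^2 with diagonal entries d_n has spectrum equal to the closure of {d_n : n ≥ 1}: every d_n is an eigenvalue (with eigenvector e_n), so {d_n} ⊂ sigma(D); the spectrum is closed, so its closure is too; and for lambda not in the closure, (D - lambda I) has bounded inverse (the diagonal entries 1/(d_n - lambda) are bounded). For our sequence d_n = 49(-1)^n/n, n = 1, 2, 3, ...:
  - {d_n} = {49(-1)^n/n : n ≥ 1}; the only limit point is 0
  - closure = {49(-1)^n/n : n ≥ 1} ∪ {0}
For the norm: a diagonal operator has ||D|| = sup_n |d_n|. Here |d_n| = 49/n is decreasing, so sup_n |d_n| = |d_1| = 49. So ||D|| = 49.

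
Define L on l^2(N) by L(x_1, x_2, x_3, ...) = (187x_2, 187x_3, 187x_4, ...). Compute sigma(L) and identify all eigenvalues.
sigma(L) = closed disk {z in C : |z| ≤ 187}; sigma_p(L) = open disk {z in C : |z| < 187}

Note L = 187·V where V is the unit left shift (V x)_k = x_{k+1}; so sigma(L) = 187·sigma(V) and ||L|| = 187||V||. ||L x||^2 = 34969sum_{k≥2} |x_k|^2 ≤ 34969||x||^2, with equality on {x : x_1 = 0}, so ||L|| = 187. For any lambda with |lambda| < 187, set r = lambda/187 (|r| < 1); the vector x = (1, r, r^2, ...) is in l^2 and satisfies L x = 187(r, r^2, ...) = lambda x, so lambda is an eigenvalue. On the boundary |lambda| = 187 the geometric series diverges, so no l^2 eigenvector exists, but these lambda lie in the approximate point spectrum. Hence sigma(L) is the closed disk of radius 187 and sigma_p(L) is the open disk.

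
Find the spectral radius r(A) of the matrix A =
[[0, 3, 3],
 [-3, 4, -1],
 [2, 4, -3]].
r(A) ≈ 4.5628

The eigenvalues of A are the roots of its characteristic polynomial. With M = A (coefficients from the trace, the sum of principal 2x2 minors, and det A):
  p(λ) = det(λ I - M) = λ^3 - λ^2 - 5λ + 93.
No integer candidate from the rational root theorem (±divisors of 93) is a root, so the roots are irrational. The cubic discriminant is Δ = -224256 < 0, so there is one real root and a complex-conjugate pair. p(-5) = -32 and p(-4) = 33 have opposite signs, so a root lies in (-5, -4); Newton's method refines it to λ ≈ -4.5628. Dividing out (λ - (-4.5628)) leaves approximately λ^2 - 5.5628λ + 20.3821. For λ^2 - 5.5628λ + 20.3821 the discriminant is -50.5836. It is negative, so the remaining roots are the complex-conjugate pair λ ≈ 2.7814 ± 3.5561i. Their product equals the constant term, so |λ|^2 ≈ 20.3821 and |λ| ≈ 4.5147.
Thus the eigenvalues (to 4 decimals) are -4.5628 (modulus 4.5628); 2.7814 ± 3.5561i (modulus 4.5147). The spectral radius is the largest modulus: r(A) ≈ 4.5628. (Cross-check: r(A) ≤ ||A||_2 ≈ 6.5834; equality holds whenever A is normal, though it can also hold for some non-normal A.)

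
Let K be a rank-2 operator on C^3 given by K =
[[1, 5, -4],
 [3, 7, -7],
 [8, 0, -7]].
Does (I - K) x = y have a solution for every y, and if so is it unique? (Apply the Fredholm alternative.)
(I - K) is invertible (det(I - K) = -32 ≠ 0), so for every y in C^3 the equation (I - K) x = y has a unique solution.

K has rank 2 and factors as K = U V^T = u1 v1^T + u2 v2^T with u1 = (2, 3, 1), v1 = (-1, 3, -1), u2 = (1, 2, 3), v2 = (3, -1, -2) (multiplying out reproduces the displayed K). The nonzero eigenvalues of U V^T coincide with those of the 2 x 2 matrix G = V^T U = [[v1·u1, v1·u2], [v2·u1, v2·u2]] = [[6, 2], [1, -5]], and by the Sylvester determinant identity det(I_3 - U V^T) = det(I_2 - V^T U) = det([[-5, -2], [-1, 6]]) = (-5)(6) - (-2)(-1) = -32. (Direct check: I - K =
[[0, -5, 4],
 [-3, -6, 7],
 [-8, 0, 8]]
has determinant -32.) The finite-dimensional Fredholm alternative says: either (I - K) is invertible, or ker(I - K) ≠ {0} and then range(I - K) = ker((I - K)^*)^⊥, with dim ker(I - K) = dim ker((I - K)^*). Since det(I - K) ≠ 0, 1 is not an eigenvalue of K and ker(I - K) = {0}, so we are in the first case: for every y there is a unique x = (I - K)^(-1) y. (Explicitly, by the Woodbury identity, (I - U V^T)^(-1) = I + U (I_2 - G)^(-1) V^T.)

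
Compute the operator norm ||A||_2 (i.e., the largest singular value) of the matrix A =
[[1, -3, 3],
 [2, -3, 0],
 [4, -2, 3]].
||A||_2 ≈ 7.1982 (= sqrt(largest eigenvalue of A^T A))

||A||_2 = sigma_max(A) = sqrt(lambda_max(A^T A)). Form the symmetric matrix M = A^T A =
[[21, -17, 15],
 [-17, 22, -15],
 [15, -15, 18]].
Its characteristic polynomial (trace, sum of principal 2x2 minors, determinant of M give the coefficients) is
  p(λ) = det(λ I - M) = λ^3 - 61λ^2 + 497λ - 1089.
No integer candidate from the rational root theorem (±divisors of 1089) is a root, so the roots are irrational. The cubic discriminant is Δ = 1591328 > 0, so there are three distinct real roots. p(4) = -13 and p(4.5) = 3.375 have opposite signs, so a root lies in (4, 4.5); Newton's method refines it to λ ≈ 4.3103. p(4.5) = 3.375 and p(5) = -4 have opposite signs, so a root lies in (4.5, 5); Newton's method refines it to λ ≈ 4.8761. p(51) = -1752 and p(52) = 419 have opposite signs, so a root lies in (51, 52); Newton's method refines it to λ ≈ 51.8136. Check (Vieta): the three roots sum to 61, matching tr M = 61.
So the eigenvalues of A^T A are ≈ 4.3103, 4.8761, 51.8136 (all ≥ 0, as they must be for A^T A). The largest is λ_max ≈ 51.8136, hence ||A||_2 = sqrt(λ_max) ≈ 7.1982.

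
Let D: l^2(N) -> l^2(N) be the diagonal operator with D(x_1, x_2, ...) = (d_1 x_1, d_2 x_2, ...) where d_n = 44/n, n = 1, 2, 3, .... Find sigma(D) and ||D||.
sigma(D) = {44/n : n ≥ 1} ∪ {0}; ||D|| = 44

A bounded diagonal operator on l^2 with diagonal entries d_n has spectrum equal to the closure of {d_n : n ≥ 1}: every d_n is an eigenvalue (with eigenvector e_n), so {d_n} ⊂ sigma(D); the spectrum is closed, so its closure is too; and for lambda not in the closure, (D - lambda I) has bounded inverse (the diagonal entries 1/(d_n - lambda) are bounded). For our sequence d_n = 44/n, n = 1, 2, 3, ...:
  - {d_n} = {44/n : n ≥ 1}; the only limit point is 0
  - closure = {44/n : n ≥ 1} ∪ {0}
For the norm: a diagonal operator has ||D|| = sup_n |d_n|. Here d_n = 44/n is positive and decreasing, so sup_n |d_n| = d_1 = 44. So ||D|| = 44.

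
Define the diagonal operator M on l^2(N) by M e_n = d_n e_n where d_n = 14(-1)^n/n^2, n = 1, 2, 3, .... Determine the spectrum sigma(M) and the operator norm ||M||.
sigma(M) = {14(-1)^n/n^2 : n ≥ 1} ∪ {0}; ||M|| = 14

A bounded diagonal operator on l^2 with diagonal entries d_n has spectrum equal to the closure of {d_n : n ≥ 1}: every d_n is an eigenvalue (with eigenvector e_n), so {d_n} ⊂ sigma(M); the spectrum is closed, so its closure is too; and for lambda not in the closure, (M - lambda I) has bounded inverse (the diagonal entries 1/(d_n - lambda) are bounded). For our sequence d_n = 14(-1)^n/n^2, n = 1, 2, 3, ...:
  - {d_n} = {14(-1)^n/n^2 : n ≥ 1}; the only limit point is 0
  - closure = {14(-1)^n/n^2 : n ≥ 1} ∪ {0}
For the norm: a diagonal operator has ||M|| = sup_n |d_n|. Here |d_n| = 14/n^2 is decreasing, so sup_n |d_n| = |d_1| = 14. So ||M|| = 14.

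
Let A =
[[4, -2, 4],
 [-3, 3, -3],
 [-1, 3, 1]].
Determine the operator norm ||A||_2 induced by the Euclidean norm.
||A||_2 ≈ 7.9933 (= sqrt(largest eigenvalue of A^T A))

||A||_2 = sigma_max(A) = sqrt(lambda_max(A^T A)). Form the symmetric matrix M = A^T A =
[[26, -20, 24],
 [-20, 22, -14],
 [24, -14, 26]].
Its characteristic polynomial (trace, sum of principal 2x2 minors, determinant of M give the coefficients) is
  p(λ) = det(λ I - M) = λ^3 - 74λ^2 + 648λ - 144.
No integer candidate from the rational root theorem (±divisors of 144) is a root, so the roots are irrational. The cubic discriminant is Δ = 1101325824 > 0, so there are three distinct real roots. p(0) = -144 and p(1) = 431 have opposite signs, so a root lies in (0, 1); Newton's method refines it to λ ≈ 0.2281. p(9) = 423 and p(10) = -64 have opposite signs, so a root lies in (9, 10); Newton's method refines it to λ ≈ 9.8785. p(63) = -2979 and p(64) = 368 have opposite signs, so a root lies in (63, 64); Newton's method refines it to λ ≈ 63.8934. Check (Vieta): the three roots sum to 74, matching tr M = 74.
So the eigenvalues of A^T A are ≈ 0.2281, 9.8785, 63.8934 (all ≥ 0, as they must be for A^T A). The largest is λ_max ≈ 63.8934, hence ||A||_2 = sqrt(λ_max) ≈ 7.9933.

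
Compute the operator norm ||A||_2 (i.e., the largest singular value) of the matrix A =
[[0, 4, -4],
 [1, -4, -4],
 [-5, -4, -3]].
||A||_2 ≈ 8.1446 (= sqrt(largest eigenvalue of A^T A))

||A||_2 = sigma_max(A) = sqrt(lambda_max(A^T A)). Form the symmetric matrix M = A^T A =
[[26, 16, 11],
 [16, 48, 12],
 [11, 12, 41]].
Its characteristic polynomial (trace, sum of principal 2x2 minors, determinant of M give the coefficients) is
  p(λ) = det(λ I - M) = λ^3 - 115λ^2 + 3761λ - 35344.
No integer candidate from the rational root theorem (±divisors of 35344) is a root, so the roots are irrational. The cubic discriminant is Δ = 689028709 > 0, so there are three distinct real roots. p(16) = -512 and p(17) = 271 have opposite signs, so a root lies in (16, 17); Newton's method refines it to λ ≈ 16.6345. p(32) = 16 and p(33) = -529 have opposite signs, so a root lies in (32, 33); Newton's method refines it to λ ≈ 32.0303. p(66) = -562 and p(67) = 1171 have opposite signs, so a root lies in (66, 67); Newton's method refines it to λ ≈ 66.3351. Check (Vieta): the three roots sum to 115, matching tr M = 115.
So the eigenvalues of A^T A are ≈ 16.6345, 32.0303, 66.3351 (all ≥ 0, as they must be for A^T A). The largest is λ_max ≈ 66.3351, hence ||A||_2 = sqrt(λ_max) ≈ 8.1446.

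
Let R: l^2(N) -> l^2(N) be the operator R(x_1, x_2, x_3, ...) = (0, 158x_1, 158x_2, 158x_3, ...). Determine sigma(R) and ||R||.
sigma(R) = closed disk {z in C : |z| ≤ 158}; ||R|| = 158

Note R = 158·U where U is the unit right shift (U x)_k = x_{k-1} (with x_0 := 0); so ||R|| = 158||U|| and sigma(R) = 158·sigma(U). ||R x||^2 = sum_{k≥1} |158x_k|^2 = 24964||x||^2, so ||R|| = 158 and sigma(R) ⊂ {|z| ≤ 158}. For any |lambda| < 158, the equation (R - lambda I) x = 0 forces x_1 = 0, then 158x_k = lambda x_{k+1} ⇒ x = 0, so R has no eigenvalues. But (R - lambda I) is not surjective for |lambda| < 158: solving (R - lambda I) x = e_1 would require x_n proportional to (lambda/158)^(-n), which is not in l^2. So every |lambda| < 158 lies in the residual spectrum. The boundary |lambda| = 158 is in the approximate point spectrum (the spectrum is closed). Hence sigma(R) is the closed disk of radius 158.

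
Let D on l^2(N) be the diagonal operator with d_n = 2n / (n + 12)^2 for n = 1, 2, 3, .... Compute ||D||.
||D|| = 1/24 (attained at n = 12)

For D diagonal, ||D|| = sup_n |d_n|. Treat f(x) = 2x / (x + 12)^2 for real x > 0. By the quotient rule, f'(x) = 2(12 - x)/(x + 12)^3, which is positive for x < 12 and negative for x > 12. So f has a unique maximum at x = 12, and since 12 is a positive integer, the supremum over n ≥ 1 is attained at n = 12: d_12 = 2·12/(12 + 12)^2 = 2·12/576 = 1/24. Hence ||D|| = 1/24.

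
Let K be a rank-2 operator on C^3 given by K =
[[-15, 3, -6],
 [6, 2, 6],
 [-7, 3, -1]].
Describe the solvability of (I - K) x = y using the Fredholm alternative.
(I - K) is invertible (det(I - K) = -80 ≠ 0), so for every y in C^3 the equation (I - K) x = y has a unique solution.

K has rank 2 and factors as K = U V^T = u1 v1^T + u2 v2^T with u1 = (-3, 2, -1), v1 = (3, 1, 3), u2 = (3, 0, 2), v2 = (-2, 2, 1) (multiplying out reproduces the displayed K). The nonzero eigenvalues of U V^T coincide with those of the 2 x 2 matrix G = V^T U = [[v1·u1, v1·u2], [v2·u1, v2·u2]] = [[-10, 15], [9, -4]], and by the Sylvester determinant identity det(I_3 - U V^T) = det(I_2 - V^T U) = det([[11, -15], [-9, 5]]) = (11)(5) - (-15)(-9) = -80. (Direct check: I - K =
[[16, -3, 6],
 [-6, -1, -6],
 [7, -3, 2]]
has determinant -80.) The finite-dimensional Fredholm alternative says: either (I - K) is invertible, or ker(I - K) ≠ {0} and then range(I - K) = ker((I - K)^*)^⊥, with dim ker(I - K) = dim ker((I - K)^*). Since det(I - K) ≠ 0, 1 is not an eigenvalue of K and ker(I - K) = {0}, so we are in the first case: for every y there is a unique x = (I - K)^(-1) y. (Explicitly, by the Woodbury identity, (I - U V^T)^(-1) = I + U (I_2 - G)^(-1) V^T.)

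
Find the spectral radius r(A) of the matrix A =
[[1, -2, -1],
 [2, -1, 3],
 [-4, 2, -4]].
r(A) ≈ 5.1355

The eigenvalues of A are the roots of its characteristic polynomial. With M = A (coefficients from the trace, the sum of principal 2x2 minors, and det A):
  p(λ) = det(λ I - M) = λ^3 + 4λ^2 - 7λ - 6.
No integer candidate from the rational root theorem (±divisors of 6) is a root, so the roots are irrational. The cubic discriminant is Δ = 5744 > 0, so there are three distinct real roots. p(-6) = -36 and p(-5) = 4 have opposite signs, so a root lies in (-6, -5); Newton's method refines it to λ ≈ -5.1355. p(-1) = 4 and p(0) = -6 have opposite signs, so a root lies in (-1, 0); Newton's method refines it to λ ≈ -0.6532. p(1) = -8 and p(2) = 4 have opposite signs, so a root lies in (1, 2); Newton's method refines it to λ ≈ 1.7887. Check (Vieta): the three roots sum to -4, matching tr M = -4.
Thus the eigenvalues (to 4 decimals) are -5.1355 (modulus 5.1355); -0.6532 (modulus 0.6532); 1.7887 (modulus 1.7887). The spectral radius is the largest modulus: r(A) ≈ 5.1355. (Cross-check: r(A) ≤ ||A||_2 ≈ 7.0674; equality holds whenever A is normal, though it can also hold for some non-normal A.)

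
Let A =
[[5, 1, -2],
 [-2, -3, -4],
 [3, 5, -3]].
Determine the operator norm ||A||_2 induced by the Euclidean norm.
||A||_2 ≈ 8.1297 (= sqrt(largest eigenvalue of A^T A))

||A||_2 = sigma_max(A) = sqrt(lambda_max(A^T A)). Form the symmetric matrix M = A^T A =
[[38, 26, -11],
 [26, 35, -5],
 [-11, -5, 29]].
Its characteristic polynomial (trace, sum of principal 2x2 minors, determinant of M give the coefficients) is
  p(λ) = det(λ I - M) = λ^3 - 102λ^2 + 2625λ - 16641.
No integer candidate from the rational root theorem (±divisors of 16641) is a root, so the roots are irrational. The cubic discriminant is Δ = 1424632401 > 0, so there are three distinct real roots. p(9) = -549 and p(10) = 409 have opposite signs, so a root lies in (9, 10); Newton's method refines it to λ ≈ 9.5541. p(26) = 233 and p(27) = -441 have opposite signs, so a root lies in (26, 27); Newton's method refines it to λ ≈ 26.3534. p(66) = -207 and p(67) = 2119 have opposite signs, so a root lies in (66, 67); Newton's method refines it to λ ≈ 66.0925. Check (Vieta): the three roots sum to 102, matching tr M = 102.
So the eigenvalues of A^T A are ≈ 9.5541, 26.3534, 66.0925 (all ≥ 0, as they must be for A^T A). The largest is λ_max ≈ 66.0925, hence ||A||_2 = sqrt(λ_max) ≈ 8.1297.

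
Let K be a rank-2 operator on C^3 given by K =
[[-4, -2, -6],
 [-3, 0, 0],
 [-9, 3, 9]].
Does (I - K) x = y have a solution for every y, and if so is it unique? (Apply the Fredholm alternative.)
(I - K) is invertible (det(I - K) = -100 ≠ 0), so for every y in C^3 the equation (I - K) x = y has a unique solution.

K has rank 2 and factors as K = U V^T = u1 v1^T + u2 v2^T with u1 = (-2, 0, 3), v1 = (-1, 1, 3), u2 = (-2, -1, -2), v2 = (3, 0, 0) (multiplying out reproduces the displayed K). The nonzero eigenvalues of U V^T coincide with those of the 2 x 2 matrix G = V^T U = [[v1·u1, v1·u2], [v2·u1, v2·u2]] = [[11, -5], [-6, -6]], and by the Sylvester determinant identity det(I_3 - U V^T) = det(I_2 - V^T U) = det([[-10, 5], [6, 7]]) = (-10)(7) - (5)(6) = -100. (Direct check: I - K =
[[5, 2, 6],
 [3, 1, 0],
 [9, -3, -8]]
has determinant -100.) The finite-dimensional Fredholm alternative says: either (I - K) is invertible, or ker(I - K) ≠ {0} and then range(I - K) = ker((I - K)^*)^⊥, with dim ker(I - K) = dim ker((I - K)^*). Since det(I - K) ≠ 0, 1 is not an eigenvalue of K and ker(I - K) = {0}, so we are in the first case: for every y there is a unique x = (I - K)^(-1) y. (Explicitly, by the Woodbury identity, (I - U V^T)^(-1) = I + U (I_2 - G)^(-1) V^T.)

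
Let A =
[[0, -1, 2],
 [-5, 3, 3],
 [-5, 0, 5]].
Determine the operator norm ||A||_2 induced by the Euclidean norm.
||A||_2 ≈ 9.3661 (= sqrt(largest eigenvalue of A^T A))

||A||_2 = sigma_max(A) = sqrt(lambda_max(A^T A)). Form the symmetric matrix M = A^T A =
[[50, -15, -40],
 [-15, 10, 7],
 [-40, 7, 38]].
Its characteristic polynomial (trace, sum of principal 2x2 minors, determinant of M give the coefficients) is
  p(λ) = det(λ I - M) = λ^3 - 98λ^2 + 906λ - 400.
No integer candidate from the rational root theorem (±divisors of 400) is a root, so the roots are irrational. The cubic discriminant is Δ = 4037645680 > 0, so there are three distinct real roots. p(0) = -400 and p(1) = 409 have opposite signs, so a root lies in (0, 1); Newton's method refines it to λ ≈ 0.4648. p(9) = 545 and p(10) = -140 have opposite signs, so a root lies in (9, 10); Newton's method refines it to λ ≈ 9.8111. p(87) = -4837 and p(88) = 1888 have opposite signs, so a root lies in (87, 88); Newton's method refines it to λ ≈ 87.7241. Check (Vieta): the three roots sum to 98, matching tr M = 98.
So the eigenvalues of A^T A are ≈ 0.4648, 9.8111, 87.7241 (all ≥ 0, as they must be for A^T A). The largest is λ_max ≈ 87.7241, hence ||A||_2 = sqrt(λ_max) ≈ 9.3661.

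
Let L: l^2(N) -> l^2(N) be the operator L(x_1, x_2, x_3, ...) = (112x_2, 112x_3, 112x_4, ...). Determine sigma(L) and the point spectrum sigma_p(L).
sigma(L) = closed disk {z in C : |z| ≤ 112}; sigma_p(L) = open disk {z in C : |z| < 112}

Note L = 112·V where V is the unit left shift (V x)_k = x_{k+1}; so sigma(L) = 112·sigma(V) and ||L|| = 112||V||. ||L x||^2 = 12544sum_{k≥2} |x_k|^2 ≤ 12544||x||^2, with equality on {x : x_1 = 0}, so ||L|| = 112. For any lambda with |lambda| < 112, set r = lambda/112 (|r| < 1); the vector x = (1, r, r^2, ...) is in l^2 and satisfies L x = 112(r, r^2, ...) = lambda x, so lambda is an eigenvalue. On the boundary |lambda| = 112 the geometric series diverges, so no l^2 eigenvector exists, but these lambda lie in the approximate point spectrum. Hence sigma(L) is the closed disk of radius 112 and sigma_p(L) is the open disk.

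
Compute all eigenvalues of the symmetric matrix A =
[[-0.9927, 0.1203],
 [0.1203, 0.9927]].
sigma(A) ≈ {-1, 1}

A is real symmetric, so its spectrum consists of real eigenvalues. Expanding the characteristic polynomial of the displayed matrix gives
  det(λ I - A) = p(λ) = λ^2 + (0)λ + (-1).
Solving p(λ) = 0 yields eigenvalues ≈ -1, 1. (A is shown rounded to 4 decimals, so these recover the underlying integer eigenvalues to within that precision.)
Verification: the trace of A = 0 equals the sum of eigenvalues 0, and det(A) ≈ -0.9999 matches the eigenvalue product -1.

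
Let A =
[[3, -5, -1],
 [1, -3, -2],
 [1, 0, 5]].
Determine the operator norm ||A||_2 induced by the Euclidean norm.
||A||_2 ≈ 6.9952 (= sqrt(largest eigenvalue of A^T A))

||A||_2 = sigma_max(A) = sqrt(lambda_max(A^T A)). Form the symmetric matrix M = A^T A =
[[11, -18, 0],
 [-18, 34, 11],
 [0, 11, 30]].
Its characteristic polynomial (trace, sum of principal 2x2 minors, determinant of M give the coefficients) is
  p(λ) = det(λ I - M) = λ^3 - 75λ^2 + 1279λ - 169.
No integer candidate from the rational root theorem (±divisors of 169) is a root, so the roots are irrational. The cubic discriminant is Δ = 838488272 > 0, so there are three distinct real roots. p(0) = -169 and p(1) = 1036 have opposite signs, so a root lies in (0, 1); Newton's method refines it to λ ≈ 0.1332. p(25) = 556 and p(26) = -39 have opposite signs, so a root lies in (25, 26); Newton's method refines it to λ ≈ 25.9343. p(48) = -985 and p(49) = 76 have opposite signs, so a root lies in (48, 49); Newton's method refines it to λ ≈ 48.9326. Check (Vieta): the three roots sum to 75, matching tr M = 75.
So the eigenvalues of A^T A are ≈ 0.1332, 25.9343, 48.9326 (all ≥ 0, as they must be for A^T A). The largest is λ_max ≈ 48.9326, hence ||A||_2 = sqrt(λ_max) ≈ 6.9952.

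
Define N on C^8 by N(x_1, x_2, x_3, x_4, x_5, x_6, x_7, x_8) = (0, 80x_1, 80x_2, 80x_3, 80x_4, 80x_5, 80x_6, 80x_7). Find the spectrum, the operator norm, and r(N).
sigma(N) = {0}; ||N|| = 80; r(N) = 0. (N is nilpotent with N^8 = 0.)

On C^8, N is a strictly lower-triangular matrix with 80 on the subdiagonal and zeros elsewhere, so its characteristic polynomial is lambda^8 and every eigenvalue is 0: sigma(N) = {0}. For the operator norm, N e_i = 80e_{i+1} for i = 1, ..., 7 and N e_8 = 0, so the singular values of N are 80 (with multiplicity 7) and 0; hence ||N|| = 80. The spectral radius r(N) = max|lambda| = 0. Note ||N|| > r(N) — characteristic of non-normal nilpotent operators. Indeed N^8 = 0.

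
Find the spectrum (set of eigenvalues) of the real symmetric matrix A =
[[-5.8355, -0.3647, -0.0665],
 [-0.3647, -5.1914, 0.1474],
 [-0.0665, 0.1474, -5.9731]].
sigma(A) ≈ {-6, -5} (-6 with multiplicity 2)

A is real symmetric, so its spectrum consists of real eigenvalues. Expanding the characteristic polynomial of the displayed matrix gives
  det(λ I - A) = p(λ) = λ^3 + (17)λ^2 + (96)λ + (180).
Solving p(λ) = 0 yields eigenvalues ≈ -6, -6, -5. (A is shown rounded to 4 decimals, so these recover the underlying integer eigenvalues to within that precision.)
Verification: the trace of A = -17 equals the sum of eigenvalues -17, and det(A) ≈ -180.0002 matches the eigenvalue product -180.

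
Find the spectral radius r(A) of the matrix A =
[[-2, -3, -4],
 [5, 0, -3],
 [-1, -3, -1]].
r(A) ≈ 4.4404

The eigenvalues of A are the roots of its characteristic polynomial. With M = A (coefficients from the trace, the sum of principal 2x2 minors, and det A):
  p(λ) = det(λ I - M) = λ^3 + 3λ^2 + 4λ - 54.
No integer candidate from the rational root theorem (±divisors of 54) is a root, so the roots are irrational. The cubic discriminant is Δ = -84676 < 0, so there is one real root and a complex-conjugate pair. p(2) = -26 and p(3) = 12 have opposite signs, so a root lies in (2, 3); Newton's method refines it to λ ≈ 2.7388. Dividing out (λ - (2.7388)) leaves approximately λ^2 + 5.7388λ + 19.717. For λ^2 + 5.7388λ + 19.717 the discriminant is -45.9348. It is negative, so the remaining roots are the complex-conjugate pair λ ≈ -2.8694 ± 3.3888i. Their product equals the constant term, so |λ|^2 ≈ 19.717 and |λ| ≈ 4.4404.
Thus the eigenvalues (to 4 decimals) are 2.7388 (modulus 2.7388); -2.8694 ± 3.3888i (modulus 4.4404). The spectral radius is the largest modulus: r(A) ≈ 4.4404. (Cross-check: r(A) ≤ ||A||_2 ≈ 6.1366; equality holds whenever A is normal, though it can also hold for some non-normal A.)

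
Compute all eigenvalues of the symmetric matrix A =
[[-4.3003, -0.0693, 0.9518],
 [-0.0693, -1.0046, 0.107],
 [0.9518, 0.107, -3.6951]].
sigma(A) ≈ {-5, -3, -1}

A is real symmetric, so its spectrum consists of real eigenvalues. Expanding the characteristic polynomial of the displayed matrix gives
  det(λ I - A) = p(λ) = λ^3 + (9)λ^2 + (23)λ + (15).
Solving p(λ) = 0 yields eigenvalues ≈ -5, -3, -1. (A is shown rounded to 4 decimals, so these recover the underlying integer eigenvalues to within that precision.)
Verification: the trace of A = -9 equals the sum of eigenvalues -9, and det(A) ≈ -15.0002 matches the eigenvalue product -15.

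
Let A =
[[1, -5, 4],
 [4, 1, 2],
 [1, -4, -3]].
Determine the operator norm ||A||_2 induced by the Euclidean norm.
||A||_2 ≈ 6.8348 (= sqrt(largest eigenvalue of A^T A))

||A||_2 = sigma_max(A) = sqrt(lambda_max(A^T A)). Form the symmetric matrix M = A^T A =
[[18, -5, 9],
 [-5, 42, -6],
 [9, -6, 29]].
Its characteristic polynomial (trace, sum of principal 2x2 minors, determinant of M give the coefficients) is
  p(λ) = det(λ I - M) = λ^3 - 89λ^2 + 2354λ - 17689.
No integer candidate from the rational root theorem (±divisors of 17689) is a root, so the roots are irrational. The cubic discriminant is Δ = 93755961 > 0, so there are three distinct real roots. p(12) = -529 and p(13) = 69 have opposite signs, so a root lies in (12, 13); Newton's method refines it to λ ≈ 12.8753. p(29) = 117 and p(30) = -169 have opposite signs, so a root lies in (29, 30); Newton's method refines it to λ ≈ 29.4096. p(46) = -393 and p(47) = 171 have opposite signs, so a root lies in (46, 47); Newton's method refines it to λ ≈ 46.7151. Check (Vieta): the three roots sum to 89, matching tr M = 89.
So the eigenvalues of A^T A are ≈ 12.8753, 29.4096, 46.7151 (all ≥ 0, as they must be for A^T A). The largest is λ_max ≈ 46.7151, hence ||A||_2 = sqrt(λ_max) ≈ 6.8348.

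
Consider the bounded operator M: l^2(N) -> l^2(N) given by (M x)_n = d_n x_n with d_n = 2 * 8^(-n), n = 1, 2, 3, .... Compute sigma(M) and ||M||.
sigma(M) = {2 * 8^(-n) : n ≥ 1} ∪ {0}; ||M|| = 1/4

A bounded diagonal operator on l^2 with diagonal entries d_n has spectrum equal to the closure of {d_n : n ≥ 1}: every d_n is an eigenvalue (with eigenvector e_n), so {d_n} ⊂ sigma(M); the spectrum is closed, so its closure is too; and for lambda not in the closure, (M - lambda I) has bounded inverse (the diagonal entries 1/(d_n - lambda) are bounded). For our sequence d_n = 2 * 8^(-n), n = 1, 2, 3, ...:
  - {d_n} = {2 * 8^(-n) : n ≥ 1}; the only limit point is 0
  - closure = {2 * 8^(-n) : n ≥ 1} ∪ {0}
For the norm: a diagonal operator has ||M|| = sup_n |d_n|. Here d_n = 2 * 8^(-n) is positive and decreasing, so sup_n |d_n| = d_1 = 2/8 = 1/4. So ||M|| = 1/4.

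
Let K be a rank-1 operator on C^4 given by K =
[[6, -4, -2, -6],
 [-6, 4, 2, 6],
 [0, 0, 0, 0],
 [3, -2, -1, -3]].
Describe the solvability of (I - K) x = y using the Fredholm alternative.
(I - K) is invertible (det(I - K) = -6 ≠ 0), so for every y in C^4 the equation (I - K) x = y has a unique solution.

K has rank 1, so it is an outer product K = u v^T: every row of K is a multiple of one row vector. Reading off the entries, u = (2, -2, 0, 1) and v = (3, -2, -1, -3) (row i of K equals u_i·v^T). A rank-one matrix u v^T satisfies K u = u (v·u) and kills the (3)-dimensional subspace v^⊥, so its characteristic polynomial is lambda^3 (lambda - v·u) with v·u = tr K = 7. Hence the eigenvalues of I - K are 1 (multiplicity 3) and 1 - (7) = -6, so det(I - K) = -6. (Direct check: I - K =
[[-5, 4, 2, 6],
 [6, -3, -2, -6],
 [0, 0, 1, 0],
 [-3, 2, 1, 4]]
has determinant -6.) The finite-dimensional Fredholm alternative says: either (I - K) is invertible, or ker(I - K) ≠ {0} and then range(I - K) = ker((I - K)^*)^⊥, with dim ker(I - K) = dim ker((I - K)^*). Since det(I - K) ≠ 0, 1 is not an eigenvalue of K and ker(I - K) = {0}, so we are in the first case: for every y there is a unique x = (I - K)^(-1) y. Explicitly, by the Sherman–Morrison formula, (I - u v^T)^(-1) = I + u v^T/(1 - v·u), i.e. (I - K)^(-1) = I + K/(-6).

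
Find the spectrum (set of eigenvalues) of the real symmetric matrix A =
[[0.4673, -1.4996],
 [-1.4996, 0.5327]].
sigma(A) ≈ {-1, 2}

A is real symmetric, so its spectrum consists of real eigenvalues. Expanding the characteristic polynomial of the displayed matrix gives
  det(λ I - A) = p(λ) = λ^2 + (-1)λ + (-2).
Solving p(λ) = 0 yields eigenvalues ≈ -1, 2. (A is shown rounded to 4 decimals, so these recover the underlying integer eigenvalues to within that precision.)
Verification: the trace of A = 1 equals the sum of eigenvalues 1, and det(A) ≈ -1.9999 matches the eigenvalue product -2.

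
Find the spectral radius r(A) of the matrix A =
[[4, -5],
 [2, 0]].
r(A) = sqrt(10) ≈ 3.1623

The eigenvalues of A are the roots of its characteristic polynomial. With M = A (coefficients from the trace and determinant):
  p(λ) = det(λ I - M) = λ^2 - 4λ + 10.
For λ^2 - 4λ + 10 the discriminant is -24. It is negative, so the roots are the complex-conjugate pair λ = 2 ± (sqrt(24)/2) i ≈ 2 ± 2.4495i. For a conjugate pair the product of the roots equals the constant term, so |λ|^2 = 10 and |λ| = sqrt(10) ≈ 3.1623.
Thus the eigenvalues (to 4 decimals) are 2 ± 2.4495i (modulus 3.1623). The spectral radius is the largest modulus: r(A) = sqrt(10) ≈ 3.1623. (Cross-check: r(A) ≤ ||A||_2 ≈ 6.5311; equality holds whenever A is normal, though it can also hold for some non-normal A.)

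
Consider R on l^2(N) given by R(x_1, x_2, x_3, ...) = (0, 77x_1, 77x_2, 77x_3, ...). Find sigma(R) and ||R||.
sigma(R) = closed disk {z in C : |z| ≤ 77}; ||R|| = 77

Note R = 77·U where U is the unit right shift (U x)_k = x_{k-1} (with x_0 := 0); so ||R|| = 77||U|| and sigma(R) = 77·sigma(U). ||R x||^2 = sum_{k≥1} |77x_k|^2 = 5929||x||^2, so ||R|| = 77 and sigma(R) ⊂ {|z| ≤ 77}. For any |lambda| < 77, the equation (R - lambda I) x = 0 forces x_1 = 0, then 77x_k = lambda x_{k+1} ⇒ x = 0, so R has no eigenvalues. But (R - lambda I) is not surjective for |lambda| < 77: solving (R - lambda I) x = e_1 would require x_n proportional to (lambda/77)^(-n), which is not in l^2. So every |lambda| < 77 lies in the residual spectrum. The boundary |lambda| = 77 is in the approximate point spectrum (the spectrum is closed). Hence sigma(R) is the closed disk of radius 77.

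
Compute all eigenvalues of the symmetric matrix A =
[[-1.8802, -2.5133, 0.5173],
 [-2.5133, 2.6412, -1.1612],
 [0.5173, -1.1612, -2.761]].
sigma(A) ≈ {-3, 4} (-3 with multiplicity 2)

A is real symmetric, so its spectrum consists of real eigenvalues. Expanding the characteristic polynomial of the displayed matrix gives
  det(λ I - A) = p(λ) = λ^3 + (2)λ^2 + (-15)λ + (-36).
Solving p(λ) = 0 yields eigenvalues ≈ -3, -3, 4. (A is shown rounded to 4 decimals, so these recover the underlying integer eigenvalues to within that precision.)
Verification: the trace of A = -2 equals the sum of eigenvalues -2, and det(A) ≈ 35.9993 matches the eigenvalue product 36.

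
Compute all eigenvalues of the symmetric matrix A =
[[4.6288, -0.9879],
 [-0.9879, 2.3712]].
sigma(A) ≈ {2, 5}

A is real symmetric, so its spectrum consists of real eigenvalues. Expanding the characteristic polynomial of the displayed matrix gives
  det(λ I - A) = p(λ) = λ^2 + (-7)λ + (10).
Solving p(λ) = 0 yields eigenvalues ≈ 2, 5. (A is shown rounded to 4 decimals, so these recover the underlying integer eigenvalues to within that precision.)
Verification: the trace of A = 7 equals the sum of eigenvalues 7, and det(A) ≈ 9.9999 matches the eigenvalue product 10.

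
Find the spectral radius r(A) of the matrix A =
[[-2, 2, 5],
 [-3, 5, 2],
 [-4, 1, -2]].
r(A) ≈ 4.4884

The eigenvalues of A are the roots of its characteristic polynomial. With M = A (coefficients from the trace, the sum of principal 2x2 minors, and det A):
  p(λ) = det(λ I - M) = λ^3 - λ^2 + 8λ - 81.
No integer candidate from the rational root theorem (±divisors of 81) is a root, so the roots are irrational. The cubic discriminant is Δ = -167791 < 0, so there is one real root and a complex-conjugate pair. p(4) = -1 and p(5) = 59 have opposite signs, so a root lies in (4, 5); Newton's method refines it to λ ≈ 4.0207. Dividing out (λ - (4.0207)) leaves approximately λ^2 + 3.0207λ + 20.1456. For λ^2 + 3.0207λ + 20.1456 the discriminant is -71.4575. It is negative, so the remaining roots are the complex-conjugate pair λ ≈ -1.5104 ± 4.2266i. Their product equals the constant term, so |λ|^2 ≈ 20.1456 and |λ| ≈ 4.4884.
Thus the eigenvalues (to 4 decimals) are 4.0207 (modulus 4.0207); -1.5104 ± 4.2266i (modulus 4.4884). The spectral radius is the largest modulus: r(A) ≈ 4.4884. (Cross-check: r(A) ≤ ||A||_2 ≈ 7.9908; equality holds whenever A is normal, though it can also hold for some non-normal A.)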